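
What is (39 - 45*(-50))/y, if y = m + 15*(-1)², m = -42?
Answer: -763/9 ≈ -84.778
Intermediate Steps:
y = -27 (y = -42 + 15*(-1)² = -42 + 15*1 = -42 + 15 = -27)
(39 - 45*(-50))/y = (39 - 45*(-50))/(-27) = (39 + 2250)*(-1/27) = 2289*(-1/27) = -763/9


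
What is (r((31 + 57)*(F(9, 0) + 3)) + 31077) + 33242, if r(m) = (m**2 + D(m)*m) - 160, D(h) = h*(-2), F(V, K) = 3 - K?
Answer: -214625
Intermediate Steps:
D(h) = -2*h
r(m) = -160 - m**2 (r(m) = (m**2 + (-2*m)*m) - 160 = (m**2 - 2*m**2) - 160 = -m**2 - 160 = -160 - m**2)
(r((31 + 57)*(F(9, 0) + 3)) + 31077) + 33242 = ((-160 - ((31 + 57)*((3 - 1*0) + 3))**2) + 31077) + 33242 = ((-160 - (88*((3 + 0) + 3))**2) + 31077) + 33242 = ((-160 - (88*(3 + 3))**2) + 31077) + 33242 = ((-160 - (88*6)**2) + 31077) + 33242 = ((-160 - 1*528**2) + 31077) + 33242 = ((-160 - 1*278784) + 31077) + 33242 = ((-160 - 278784) + 31077) + 33242 = (-278944 + 31077) + 33242 = -247867 + 33242 = -214625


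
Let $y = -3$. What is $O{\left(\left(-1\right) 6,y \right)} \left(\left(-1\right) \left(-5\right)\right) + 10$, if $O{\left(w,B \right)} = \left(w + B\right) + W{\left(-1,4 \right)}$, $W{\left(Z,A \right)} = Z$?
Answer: $-40$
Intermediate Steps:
$O{\left(w,B \right)} = -1 + B + w$ ($O{\left(w,B \right)} = \left(w + B\right) - 1 = \left(B + w\right) - 1 = -1 + B + w$)
$O{\left(\left(-1\right) 6,y \right)} \left(\left(-1\right) \left(-5\right)\right) + 10 = \left(-1 - 3 - 6\right) \left(\left(-1\right) \left(-5\right)\right) + 10 = \left(-1 - 3 - 6\right) 5 + 10 = \left(-10\right) 5 + 10 = -50 + 10 = -40$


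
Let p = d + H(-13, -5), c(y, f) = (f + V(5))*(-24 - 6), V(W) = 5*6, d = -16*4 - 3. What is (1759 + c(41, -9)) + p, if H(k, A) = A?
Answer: 1057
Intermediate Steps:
d = -67 (d = -64 - 3 = -67)
V(W) = 30
c(y, f) = -900 - 30*f (c(y, f) = (f + 30)*(-24 - 6) = (30 + f)*(-30) = -900 - 30*f)
p = -72 (p = -67 - 5 = -72)
(1759 + c(41, -9)) + p = (1759 + (-900 - 30*(-9))) - 72 = (1759 + (-900 + 270)) - 72 = (1759 - 630) - 72 = 1129 - 72 = 1057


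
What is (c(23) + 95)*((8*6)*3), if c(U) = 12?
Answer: 15408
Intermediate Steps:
(c(23) + 95)*((8*6)*3) = (12 + 95)*((8*6)*3) = 107*(48*3) = 107*144 = 15408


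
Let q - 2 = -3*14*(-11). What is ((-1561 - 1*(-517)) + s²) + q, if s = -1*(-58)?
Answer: 2784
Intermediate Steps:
q = 464 (q = 2 - 3*14*(-11) = 2 - 42*(-11) = 2 + 462 = 464)
s = 58
((-1561 - 1*(-517)) + s²) + q = ((-1561 - 1*(-517)) + 58²) + 464 = ((-1561 + 517) + 3364) + 464 = (-1044 + 3364) + 464 = 2320 + 464 = 2784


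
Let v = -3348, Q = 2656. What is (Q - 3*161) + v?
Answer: -1175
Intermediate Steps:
(Q - 3*161) + v = (2656 - 3*161) - 3348 = (2656 - 483) - 3348 = 2173 - 3348 = -1175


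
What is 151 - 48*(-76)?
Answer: 3799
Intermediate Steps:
151 - 48*(-76) = 151 + 3648 = 3799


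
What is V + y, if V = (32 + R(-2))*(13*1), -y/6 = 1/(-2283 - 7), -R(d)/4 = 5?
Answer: 178623/1145 ≈ 156.00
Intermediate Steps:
R(d) = -20 (R(d) = -4*5 = -20)
y = 3/1145 (y = -6/(-2283 - 7) = -6/(-2290) = -6*(-1/2290) = 3/1145 ≈ 0.0026201)
V = 156 (V = (32 - 20)*(13*1) = 12*13 = 156)
V + y = 156 + 3/1145 = 178623/1145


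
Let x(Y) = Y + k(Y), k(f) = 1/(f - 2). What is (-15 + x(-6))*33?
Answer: -5577/8 ≈ -697.13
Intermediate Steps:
k(f) = 1/(-2 + f)
x(Y) = Y + 1/(-2 + Y)
(-15 + x(-6))*33 = (-15 + (1 - 6*(-2 - 6))/(-2 - 6))*33 = (-15 + (1 - 6*(-8))/(-8))*33 = (-15 - (1 + 48)/8)*33 = (-15 - 1/8*49)*33 = (-15 - 49/8)*33 = -169/8*33 = -5577/8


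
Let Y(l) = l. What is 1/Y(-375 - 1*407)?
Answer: -1/782 ≈ -0.0012788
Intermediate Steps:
1/Y(-375 - 1*407) = 1/(-375 - 1*407) = 1/(-375 - 407) = 1/(-782) = -1/782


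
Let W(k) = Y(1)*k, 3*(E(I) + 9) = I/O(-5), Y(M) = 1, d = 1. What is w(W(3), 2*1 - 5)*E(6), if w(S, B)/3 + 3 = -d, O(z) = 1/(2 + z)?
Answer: 180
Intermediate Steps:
E(I) = -9 - I (E(I) = -9 + (I/(1/(2 - 5)))/3 = -9 + (I/(1/(-3)))/3 = -9 + (I/(-1/3))/3 = -9 + (I*(-3))/3 = -9 + (-3*I)/3 = -9 - I)
W(k) = k (W(k) = 1*k = k)
w(S, B) = -12 (w(S, B) = -9 + 3*(-1*1) = -9 + 3*(-1) = -9 - 3 = -12)
w(W(3), 2*1 - 5)*E(6) = -12*(-9 - 1*6) = -12*(-9 - 6) = -12*(-15) = 180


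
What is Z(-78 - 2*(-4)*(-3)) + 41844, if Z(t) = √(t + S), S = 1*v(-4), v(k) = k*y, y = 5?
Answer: 41844 + I*√122 ≈ 41844.0 + 11.045*I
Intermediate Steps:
v(k) = 5*k (v(k) = k*5 = 5*k)
S = -20 (S = 1*(5*(-4)) = 1*(-20) = -20)
Z(t) = √(-20 + t) (Z(t) = √(t - 20) = √(-20 + t))
Z(-78 - 2*(-4)*(-3)) + 41844 = √(-20 + (-78 - 2*(-4)*(-3))) + 41844 = √(-20 + (-78 + 8*(-3))) + 41844 = √(-20 + (-78 - 24)) + 41844 = √(-20 - 102) + 41844 = √(-122) + 41844 = I*√122 + 41844 = 41844 + I*√122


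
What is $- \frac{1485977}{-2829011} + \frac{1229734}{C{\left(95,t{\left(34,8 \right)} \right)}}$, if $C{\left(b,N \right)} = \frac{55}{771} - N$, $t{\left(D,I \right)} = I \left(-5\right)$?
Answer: $\frac{2682301720339469}{87402294845} \approx 30689.0$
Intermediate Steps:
$t{\left(D,I \right)} = - 5 I$
$C{\left(b,N \right)} = \frac{55}{771} - N$ ($C{\left(b,N \right)} = 55 \cdot \frac{1}{771} - N = \frac{55}{771} - N$)
$- \frac{1485977}{-2829011} + \frac{1229734}{C{\left(95,t{\left(34,8 \right)} \right)}} = - \frac{1485977}{-2829011} + \frac{1229734}{\frac{55}{771} - \left(-5\right) 8} = \left(-1485977\right) \left(- \frac{1}{2829011}\right) + \frac{1229734}{\frac{55}{771} - -40} = \frac{1485977}{2829011} + \frac{1229734}{\frac{55}{771} + 40} = \frac{1485977}{2829011} + \frac{1229734}{\frac{30895}{771}} = \frac{1485977}{2829011} + 1229734 \cdot \frac{771}{30895} = \frac{1485977}{2829011} + \frac{948124914}{30895} = \frac{2682301720339469}{87402294845}$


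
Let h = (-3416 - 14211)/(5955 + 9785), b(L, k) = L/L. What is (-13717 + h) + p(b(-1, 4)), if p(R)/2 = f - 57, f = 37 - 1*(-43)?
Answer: -215199167/15740 ≈ -13672.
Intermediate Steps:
f = 80 (f = 37 + 43 = 80)
b(L, k) = 1
h = -17627/15740 ≈ -1.1199
p(R) = 46 (p(R) = 2*(80 - 57) = 2*23 = 46)
(-13717 + h) + p(b(-1, 4)) = (-13717 - 17627/15740) + 46 = -215923207/15740 + 46 = -215199167/15740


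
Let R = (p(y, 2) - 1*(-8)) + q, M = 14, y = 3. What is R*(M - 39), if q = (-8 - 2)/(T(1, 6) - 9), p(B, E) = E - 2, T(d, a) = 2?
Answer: -1650/7 ≈ -235.71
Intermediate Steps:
p(B, E) = -2 + E
q = 10/7 (q = (-8 - 2)/(2 - 9) = -10/(-7) = -10*(-⅐) = 10/7 ≈ 1.4286)
R = 66/7 (R = ((-2 + 2) - 1*(-8)) + 10/7 = (0 + 8) + 10/7 = 8 + 10/7 = 66/7 ≈ 9.4286)
R*(M - 39) = 66*(14 - 39)/7 = (66/7)*(-25) = -1650/7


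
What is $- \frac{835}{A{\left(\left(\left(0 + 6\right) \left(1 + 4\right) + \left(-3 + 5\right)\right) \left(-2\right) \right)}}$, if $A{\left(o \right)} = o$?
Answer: $\frac{835}{64} \approx 13.047$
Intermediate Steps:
$- \frac{835}{A{\left(\left(\left(0 + 6\right) \left(1 + 4\right) + \left(-3 + 5\right)\right) \left(-2\right) \right)}} = - \frac{835}{\left(\left(0 + 6\right) \left(1 + 4\right) + \left(-3 + 5\right)\right) \left(-2\right)} = - \frac{835}{\left(6 \cdot 5 + 2\right) \left(-2\right)} = - \frac{835}{\left(30 + 2\right) \left(-2\right)} = - \frac{835}{32 \left(-2\right)} = - \frac{835}{-64} = \left(-835\right) \left(- \frac{1}{64}\right) = \frac{835}{64}$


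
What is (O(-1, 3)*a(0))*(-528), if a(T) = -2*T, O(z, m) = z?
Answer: 0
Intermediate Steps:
(O(-1, 3)*a(0))*(-528) = -(-2)*0*(-528) = -1*0*(-528) = 0*(-528) = 0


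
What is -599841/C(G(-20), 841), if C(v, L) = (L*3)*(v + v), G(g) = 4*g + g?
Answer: 199947/168200 ≈ 1.1887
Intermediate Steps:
G(g) = 5*g
C(v, L) = 6*L*v (C(v, L) = (3*L)*(2*v) = 6*L*v)
-599841/C(G(-20), 841) = -599841/(6*841*(5*(-20))) = -599841/(6*841*(-100)) = -599841/(-504600) = -599841*(-1/504600) = 199947/168200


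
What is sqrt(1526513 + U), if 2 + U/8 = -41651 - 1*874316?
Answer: I*sqrt(5801239) ≈ 2408.6*I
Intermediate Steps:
U = -7327752 (U = -16 + 8*(-41651 - 1*874316) = -16 + 8*(-41651 - 874316) = -16 + 8*(-915967) = -16 - 7327736 = -7327752)
sqrt(1526513 + U) = sqrt(1526513 - 7327752) = sqrt(-5801239) = I*sqrt(5801239)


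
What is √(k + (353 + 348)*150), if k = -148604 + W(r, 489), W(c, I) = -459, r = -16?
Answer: I*√43913 ≈ 209.55*I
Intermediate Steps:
k = -149063 (k = -148604 - 459 = -149063)
√(k + (353 + 348)*150) = √(-149063 + (353 + 348)*150) = √(-149063 + 701*150) = √(-149063 + 105150) = √(-43913) = I*√43913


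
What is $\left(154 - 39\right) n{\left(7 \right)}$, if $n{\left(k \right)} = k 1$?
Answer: $805$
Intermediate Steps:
$n{\left(k \right)} = k$
$\left(154 - 39\right) n{\left(7 \right)} = \left(154 - 39\right) 7 = 115 \cdot 7 = 805$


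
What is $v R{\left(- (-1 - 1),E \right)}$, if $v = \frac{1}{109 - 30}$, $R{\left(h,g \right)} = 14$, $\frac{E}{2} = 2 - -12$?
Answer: $\frac{14}{79} \approx 0.17722$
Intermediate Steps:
$E = 28$ ($E = 2 \left(2 - -12\right) = 2 \left(2 + 12\right) = 2 \cdot 14 = 28$)
$v = \frac{1}{79} \approx 0.012658$
$v R{\left(- (-1 - 1),E \right)} = \frac{1}{79} \cdot 14 = \frac{14}{79}$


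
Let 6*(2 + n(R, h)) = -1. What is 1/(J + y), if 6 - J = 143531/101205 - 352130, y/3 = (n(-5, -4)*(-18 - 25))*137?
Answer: 202410/79026143213 ≈ 2.5613e-6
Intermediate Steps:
n(R, h) = -13/6 (n(R, h) = -2 + (1/6)*(-1) = -2 - 1/6 = -13/6)
y = 76583/2 (y = 3*(-13*(-18 - 25)/6*137) = 3*(-13/6*(-43)*137) = 3*((559/6)*137) = 3*(76583/6) = 76583/2 ≈ 38292.)
J = 35637780349/101205 (J = 6 - (143531/101205 - 352130) = 6 - 1*(-35637173119/101205) = 6 + 35637173119/101205 = 35637780349/101205 ≈ 3.5213e+5)
1/(J + y) = 1/(35637780349/101205 + 76583/2) = 1/(79026143213/202410) = 202410/79026143213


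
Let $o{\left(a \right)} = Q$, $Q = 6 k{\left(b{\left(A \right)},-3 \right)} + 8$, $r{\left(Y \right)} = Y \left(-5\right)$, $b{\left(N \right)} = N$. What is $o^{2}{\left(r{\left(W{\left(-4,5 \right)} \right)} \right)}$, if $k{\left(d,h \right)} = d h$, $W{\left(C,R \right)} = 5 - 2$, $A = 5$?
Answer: $6724$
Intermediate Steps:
$W{\left(C,R \right)} = 3$
$r{\left(Y \right)} = - 5 Y$
$Q = -82$ ($Q = 6 \cdot 5 \left(-3\right) + 8 = 6 \left(-15\right) + 8 = -90 + 8 = -82$)
$o{\left(a \right)} = -82$
$o^{2}{\left(r{\left(W{\left(-4,5 \right)} \right)} \right)} = \left(-82\right)^{2} = 6724$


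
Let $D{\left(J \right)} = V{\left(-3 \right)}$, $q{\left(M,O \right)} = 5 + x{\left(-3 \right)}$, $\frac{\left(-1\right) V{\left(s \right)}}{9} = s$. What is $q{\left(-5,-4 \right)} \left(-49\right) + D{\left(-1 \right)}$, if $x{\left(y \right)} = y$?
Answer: $-71$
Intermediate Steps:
$V{\left(s \right)} = - 9 s$
$q{\left(M,O \right)} = 2$ ($q{\left(M,O \right)} = 5 - 3 = 2$)
$D{\left(J \right)} = 27$ ($D{\left(J \right)} = \left(-9\right) \left(-3\right) = 27$)
$q{\left(-5,-4 \right)} \left(-49\right) + D{\left(-1 \right)} = 2 \left(-49\right) + 27 = -98 + 27 = -71$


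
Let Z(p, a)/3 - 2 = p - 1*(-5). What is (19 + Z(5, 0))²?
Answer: 3025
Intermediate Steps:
Z(p, a) = 21 + 3*p (Z(p, a) = 6 + 3*(p - 1*(-5)) = 6 + 3*(p + 5) = 6 + 3*(5 + p) = 6 + (15 + 3*p) = 21 + 3*p)
(19 + Z(5, 0))² = (19 + (21 + 3*5))² = (19 + (21 + 15))² = (19 + 36)² = 55² = 3025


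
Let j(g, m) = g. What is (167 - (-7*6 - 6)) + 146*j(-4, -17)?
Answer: -369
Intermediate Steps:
(167 - (-7*6 - 6)) + 146*j(-4, -17) = (167 - (-7*6 - 6)) + 146*(-4) = (167 - (-42 - 6)) - 584 = (167 - 1*(-48)) - 584 = (167 + 48) - 584 = 215 - 584 = -369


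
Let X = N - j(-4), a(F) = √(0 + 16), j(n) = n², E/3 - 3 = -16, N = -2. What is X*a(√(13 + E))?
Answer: -72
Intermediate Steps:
E = -39 (E = 9 + 3*(-16) = 9 - 48 = -39)
a(F) = 4 (a(F) = √16 = 4)
X = -18 (X = -2 - 1*(-4)² = -2 - 1*16 = -2 - 16 = -18)
X*a(√(13 + E)) = -18*4 = -72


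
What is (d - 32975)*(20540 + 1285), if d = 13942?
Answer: -415395225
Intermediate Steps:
(d - 32975)*(20540 + 1285) = (13942 - 32975)*(20540 + 1285) = -19033*21825 = -415395225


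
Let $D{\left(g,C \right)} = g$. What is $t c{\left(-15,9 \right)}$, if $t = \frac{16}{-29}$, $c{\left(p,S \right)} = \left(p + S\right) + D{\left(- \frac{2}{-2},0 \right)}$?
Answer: $\frac{80}{29} \approx 2.7586$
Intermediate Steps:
$c{\left(p,S \right)} = 1 + S + p$ ($c{\left(p,S \right)} = \left(p + S\right) - \frac{2}{-2} = \left(S + p\right) - -1 = \left(S + p\right) + 1 = 1 + S + p$)
$t = - \frac{16}{29}$ ($t = 16 \left(- \frac{1}{29}\right) = - \frac{16}{29} \approx -0.55172$)
$t c{\left(-15,9 \right)} = - \frac{16 \left(1 + 9 - 15\right)}{29} = \left(- \frac{16}{29}\right) \left(-5\right) = \frac{80}{29}$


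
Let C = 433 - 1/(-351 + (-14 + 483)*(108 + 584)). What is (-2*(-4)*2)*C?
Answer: 2246036800/324197 ≈ 6928.0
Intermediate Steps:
C = 140377300/324197 (C = 433 - 1/(-351 + 469*692) = 433 - 1/(-351 + 324548) = 433 - 1/324197 = 140377300/324197 ≈ 433.00)
(-2*(-4)*2)*C = (-2*(-4)*2)*(140377300/324197) = (8*2)*(140377300/324197) = 16*(140377300/324197) = 2246036800/324197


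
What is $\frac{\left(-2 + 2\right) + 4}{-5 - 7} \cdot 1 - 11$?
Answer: $- \frac{34}{3} \approx -11.333$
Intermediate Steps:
$\frac{\left(-2 + 2\right) + 4}{-5 - 7} \cdot 1 - 11 = \frac{0 + 4}{-12} \cdot 1 - 11 = 4 \left(- \frac{1}{12}\right) 1 - 11 = \left(- \frac{1}{3}\right) 1 - 11 = - \frac{1}{3} - 11 = - \frac{34}{3}$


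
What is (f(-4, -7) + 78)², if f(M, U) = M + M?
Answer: 4900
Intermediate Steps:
f(M, U) = 2*M
(f(-4, -7) + 78)² = (2*(-4) + 78)² = (-8 + 78)² = 70² = 4900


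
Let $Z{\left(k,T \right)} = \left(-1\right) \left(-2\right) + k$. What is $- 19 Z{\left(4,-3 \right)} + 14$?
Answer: $-100$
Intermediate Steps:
$Z{\left(k,T \right)} = 2 + k$
$- 19 Z{\left(4,-3 \right)} + 14 = - 19 \left(2 + 4\right) + 14 = \left(-19\right) 6 + 14 = -114 + 14 = -100$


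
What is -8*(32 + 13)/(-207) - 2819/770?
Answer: -34037/17710 ≈ -1.9219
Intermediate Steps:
-8*(32 + 13)/(-207) - 2819/770 = -8*45*(-1/207) - 2819*1/770 = -360*(-1/207) - 2819/770 = 40/23 - 2819/770 = -34037/17710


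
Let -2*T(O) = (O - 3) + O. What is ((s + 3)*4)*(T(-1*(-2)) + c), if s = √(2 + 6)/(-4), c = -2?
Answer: -30 + 5*√2 ≈ -22.929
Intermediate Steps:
s = -√2/2 (s = √8*(-¼) = (2*√2)*(-¼) = -√2/2 ≈ -0.70711)
T(O) = 3/2 - O (T(O) = -((O - 3) + O)/2 = -((-3 + O) + O)/2 = -(-3 + 2*O)/2 = 3/2 - O)
((s + 3)*4)*(T(-1*(-2)) + c) = ((-√2/2 + 3)*4)*((3/2 - (-1)*(-2)) - 2) = ((3 - √2/2)*4)*((3/2 - 1*2) - 2) = (12 - 2*√2)*((3/2 - 2) - 2) = (12 - 2*√2)*(-½ - 2) = (12 - 2*√2)*(-5/2) = -30 + 5*√2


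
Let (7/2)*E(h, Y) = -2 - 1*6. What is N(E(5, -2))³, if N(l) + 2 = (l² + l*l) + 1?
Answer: 99252847/117649 ≈ 843.63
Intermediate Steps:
E(h, Y) = -16/7 (E(h, Y) = 2*(-2 - 1*6)/7 = 2*(-2 - 6)/7 = (2/7)*(-8) = -16/7)
N(l) = -1 + 2*l² (N(l) = -2 + ((l² + l*l) + 1) = -2 + ((l² + l²) + 1) = -2 + (2*l² + 1) = -2 + (1 + 2*l²) = -1 + 2*l²)
N(E(5, -2))³ = (-1 + 2*(-16/7)²)³ = (-1 + 2*(256/49))³ = (-1 + 512/49)³ = (463/49)³ = 99252847/117649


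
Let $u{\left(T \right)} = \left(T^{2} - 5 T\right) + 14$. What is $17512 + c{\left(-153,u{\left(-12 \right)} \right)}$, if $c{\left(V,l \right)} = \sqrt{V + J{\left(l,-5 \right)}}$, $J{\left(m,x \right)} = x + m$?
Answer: $17512 + 2 \sqrt{15} \approx 17520.0$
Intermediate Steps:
$J{\left(m,x \right)} = m + x$
$u{\left(T \right)} = 14 + T^{2} - 5 T$
$c{\left(V,l \right)} = \sqrt{-5 + V + l}$ ($c{\left(V,l \right)} = \sqrt{V + \left(l - 5\right)} = \sqrt{V + \left(-5 + l\right)} = \sqrt{-5 + V + l}$)
$17512 + c{\left(-153,u{\left(-12 \right)} \right)} = 17512 + \sqrt{-5 - 153 + \left(14 + \left(-12\right)^{2} - -60\right)} = 17512 + \sqrt{-5 - 153 + \left(14 + 144 + 60\right)} = 17512 + \sqrt{-5 - 153 + 218} = 17512 + \sqrt{60} = 17512 + 2 \sqrt{15}$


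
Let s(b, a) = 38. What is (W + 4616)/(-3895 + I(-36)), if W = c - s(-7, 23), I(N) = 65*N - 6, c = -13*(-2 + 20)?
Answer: -4344/6241 ≈ -0.69604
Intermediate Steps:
c = -234 (c = -13*18 = -234)
I(N) = -6 + 65*N
W = -272 (W = -234 - 1*38 = -234 - 38 = -272)
(W + 4616)/(-3895 + I(-36)) = (-272 + 4616)/(-3895 + (-6 + 65*(-36))) = 4344/(-3895 + (-6 - 2340)) = 4344/(-3895 - 2346) = 4344/(-6241) = 4344*(-1/6241) = -4344/6241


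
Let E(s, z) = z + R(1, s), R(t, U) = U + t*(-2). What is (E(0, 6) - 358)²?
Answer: 125316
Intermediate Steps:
R(t, U) = U - 2*t
E(s, z) = -2 + s + z (E(s, z) = z + (s - 2*1) = z + (s - 2) = z + (-2 + s) = -2 + s + z)
(E(0, 6) - 358)² = ((-2 + 0 + 6) - 358)² = (4 - 358)² = (-354)² = 125316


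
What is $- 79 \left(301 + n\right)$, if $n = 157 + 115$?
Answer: $-45267$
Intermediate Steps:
$n = 272$
$- 79 \left(301 + n\right) = - 79 \left(301 + 272\right) = \left(-79\right) 573 = -45267$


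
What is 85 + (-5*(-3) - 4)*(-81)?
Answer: -806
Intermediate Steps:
85 + (-5*(-3) - 4)*(-81) = 85 + (15 - 4)*(-81) = 85 + 11*(-81) = 85 - 891 = -806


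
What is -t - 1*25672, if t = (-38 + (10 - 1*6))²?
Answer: -26828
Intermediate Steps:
t = 1156 (t = (-38 + (10 - 6))² = (-38 + 4)² = (-34)² = 1156)
-t - 1*25672 = -1*1156 - 1*25672 = -1156 - 25672 = -26828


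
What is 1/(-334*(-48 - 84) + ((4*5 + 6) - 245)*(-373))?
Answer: 1/125775 ≈ 7.9507e-6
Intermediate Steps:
1/(-334*(-48 - 84) + ((4*5 + 6) - 245)*(-373)) = 1/(-334*(-132) + ((20 + 6) - 245)*(-373)) = 1/(44088 + (26 - 245)*(-373)) = 1/(44088 - 219*(-373)) = 1/(44088 + 81687) = 1/125775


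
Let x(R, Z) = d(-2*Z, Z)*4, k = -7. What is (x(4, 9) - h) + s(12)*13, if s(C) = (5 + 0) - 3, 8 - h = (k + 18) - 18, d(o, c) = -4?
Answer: -5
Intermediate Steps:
x(R, Z) = -16 (x(R, Z) = -4*4 = -16)
h = 15 (h = 8 - ((-7 + 18) - 18) = 8 - (11 - 18) = 8 - 1*(-7) = 8 + 7 = 15)
s(C) = 2 (s(C) = 5 - 3 = 2)
(x(4, 9) - h) + s(12)*13 = (-16 - 1*15) + 2*13 = (-16 - 15) + 26 = -31 + 26 = -5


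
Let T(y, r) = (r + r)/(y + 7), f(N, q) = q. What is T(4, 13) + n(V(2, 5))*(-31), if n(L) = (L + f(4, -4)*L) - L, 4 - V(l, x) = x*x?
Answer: -28618/11 ≈ -2601.6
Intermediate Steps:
V(l, x) = 4 - x**2 (V(l, x) = 4 - x*x = 4 - x**2)
T(y, r) = 2*r/(7 + y) (T(y, r) = (2*r)/(7 + y) = 2*r/(7 + y))
n(L) = -4*L (n(L) = (L - 4*L) - L = -3*L - L = -4*L)
T(4, 13) + n(V(2, 5))*(-31) = 2*13/(7 + 4) - 4*(4 - 1*5**2)*(-31) = 2*13/11 - 4*(4 - 1*25)*(-31) = 2*13*(1/11) - 4*(4 - 25)*(-31) = 26/11 - 4*(-21)*(-31) = 26/11 + 84*(-31) = 26/11 - 2604 = -28618/11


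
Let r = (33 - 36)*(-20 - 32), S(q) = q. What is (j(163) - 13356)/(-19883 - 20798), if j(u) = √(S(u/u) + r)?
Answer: 13356/40681 - √157/40681 ≈ 0.32800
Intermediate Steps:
r = 156 (r = -3*(-52) = 156)
j(u) = √157 (j(u) = √(u/u + 156) = √(1 + 156) = √157)
(j(163) - 13356)/(-19883 - 20798) = (√157 - 13356)/(-19883 - 20798) = (-13356 + √157)/(-40681) = (-13356 + √157)*(-1/40681) = 13356/40681 - √157/40681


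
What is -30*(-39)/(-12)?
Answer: -195/2 ≈ -97.500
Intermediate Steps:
-30*(-39)/(-12) = 1170*(-1/12) = -195/2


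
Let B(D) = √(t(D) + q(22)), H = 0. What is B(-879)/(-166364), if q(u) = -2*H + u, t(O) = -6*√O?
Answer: -√(22 - 6*I*√879)/166364 ≈ -6.0296e-5 + 5.3298e-5*I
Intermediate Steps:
q(u) = u (q(u) = -2*0 + u = 0 + u = u)
B(D) = √(22 - 6*√D) (B(D) = √(-6*√D + 22) = √(22 - 6*√D))
B(-879)/(-166364) = √(22 - 6*I*√879)/(-166364) = √(22 - 6*I*√879)*(-1/166364) = -√(22 - 6*I*√879)/166364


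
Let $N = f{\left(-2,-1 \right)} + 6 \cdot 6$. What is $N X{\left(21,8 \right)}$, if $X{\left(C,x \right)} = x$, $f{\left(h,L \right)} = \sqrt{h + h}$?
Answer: $288 + 16 i \approx 288.0 + 16.0 i$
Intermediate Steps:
$f{\left(h,L \right)} = \sqrt{2} \sqrt{h}$ ($f{\left(h,L \right)} = \sqrt{2 h} = \sqrt{2} \sqrt{h}$)
$N = 36 + 2 i$ ($N = \sqrt{2} \sqrt{-2} + 6 \cdot 6 = \sqrt{2} i \sqrt{2} + 36 = 2 i + 36 = 36 + 2 i \approx 36.0 + 2.0 i$)
$N X{\left(21,8 \right)} = \left(36 + 2 i\right) 8 = 288 + 16 i$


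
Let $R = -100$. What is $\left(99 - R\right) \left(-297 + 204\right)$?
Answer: $-18507$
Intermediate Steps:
$\left(99 - R\right) \left(-297 + 204\right) = \left(99 - -100\right) \left(-297 + 204\right) = \left(99 + 100\right) \left(-93\right) = 199 \left(-93\right) = -18507$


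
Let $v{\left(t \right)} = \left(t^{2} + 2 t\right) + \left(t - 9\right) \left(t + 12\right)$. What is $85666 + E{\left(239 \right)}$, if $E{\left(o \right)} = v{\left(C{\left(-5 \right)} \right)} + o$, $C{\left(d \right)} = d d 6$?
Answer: $131547$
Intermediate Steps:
$C{\left(d \right)} = 6 d^{2}$ ($C{\left(d \right)} = d^{2} \cdot 6 = 6 d^{2}$)
$v{\left(t \right)} = t^{2} + 2 t + \left(-9 + t\right) \left(12 + t\right)$ ($v{\left(t \right)} = \left(t^{2} + 2 t\right) + \left(-9 + t\right) \left(12 + t\right) = t^{2} + 2 t + \left(-9 + t\right) \left(12 + t\right)$)
$E{\left(o \right)} = 45642 + o$ ($E{\left(o \right)} = \left(-108 + 2 \left(6 \left(-5\right)^{2}\right)^{2} + 5 \cdot 6 \left(-5\right)^{2}\right) + o = \left(-108 + 2 \left(6 \cdot 25\right)^{2} + 5 \cdot 6 \cdot 25\right) + o = \left(-108 + 2 \cdot 150^{2} + 5 \cdot 150\right) + o = \left(-108 + 2 \cdot 22500 + 750\right) + o = \left(-108 + 45000 + 750\right) + o = 45642 + o$)
$85666 + E{\left(239 \right)} = 85666 + \left(45642 + 239\right) = 85666 + 45881 = 131547$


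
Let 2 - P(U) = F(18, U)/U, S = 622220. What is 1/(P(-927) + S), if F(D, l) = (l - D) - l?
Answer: 103/64088864 ≈ 1.6071e-6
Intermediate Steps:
F(D, l) = -D
P(U) = 2 + 18/U (P(U) = 2 - (-1*18)/U = 2 - (-18)/U = 2 + 18/U)
1/(P(-927) + S) = 1/((2 + 18/(-927)) + 622220) = 1/((2 + 18*(-1/927)) + 622220) = 1/((2 - 2/103) + 622220) = 1/(204/103 + 622220) = 1/(64088864/103) = 103/64088864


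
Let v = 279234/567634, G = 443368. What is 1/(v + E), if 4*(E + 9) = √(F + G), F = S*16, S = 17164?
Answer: 33431372064/176044087308509 + 80552089489*√179498/7217807579648869 ≈ 0.0049182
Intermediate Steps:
F = 274624 (F = 17164*16 = 274624)
v = 139617/283817 (v = 279234*(1/567634) = 139617/283817 ≈ 0.49193)
E = -9 + √179498/2 (E = -9 + √(274624 + 443368)/4 = -9 + √717992/4 = -9 + (2*√179498)/4 = -9 + √179498/2 ≈ 202.84)
1/(v + E) = 1/(139617/283817 + (-9 + √179498/2)) = 1/(-2414736/283817 + √179498/2)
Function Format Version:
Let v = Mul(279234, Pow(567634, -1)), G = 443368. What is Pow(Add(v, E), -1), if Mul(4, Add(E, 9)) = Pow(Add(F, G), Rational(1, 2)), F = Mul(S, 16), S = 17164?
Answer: Add(Rational(33431372064, 176044087308509), Mul(Rational(80552089489, 7217807579648869), Pow(179498, Rational(1, 2)))) ≈ 0.0049182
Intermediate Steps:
F = 274624 (F = Mul(17164, 16) = 274624)
v = Rational(139617, 283817) (v = Mul(279234, Rational(1, 567634)) = Rational(139617, 283817) ≈ 0.49193)
E = Add(-9, Mul(Rational(1, 2), Pow(179498, Rational(1, 2)))) (E = Add(-9, Mul(Rational(1, 4), Pow(Add(274624, 443368), Rational(1, 2)))) = Add(-9, Mul(Rational(1, 4), Pow(717992, Rational(1, 2)))) = Add(-9, Mul(Rational(1, 4), Mul(2, Pow(179498, Rational(1, 2))))) = Add(-9, Mul(Rational(1, 2), Pow(179498, Rational(1, 2)))) ≈ 202.84)
Pow(Add(v, E), -1) = Pow(Add(Rational(139617, 283817), Add(-9, Mul(Rational(1, 2), Pow(179498, Rational(1, 2))))), -1) = Pow(Add(Rational(-2414736, 283817), Mul(Rational(1, 2), Pow(179498, Rational(1, 2)))), -1)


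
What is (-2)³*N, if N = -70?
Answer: 560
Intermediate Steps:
(-2)³*N = (-2)³*(-70) = -8*(-70) = 560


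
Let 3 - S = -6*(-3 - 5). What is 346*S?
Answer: -15570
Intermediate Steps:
S = -45 (S = 3 - (-6)*(-3 - 5) = 3 - (-6)*(-8) = 3 - 1*48 = 3 - 48 = -45)
346*S = 346*(-45) = -15570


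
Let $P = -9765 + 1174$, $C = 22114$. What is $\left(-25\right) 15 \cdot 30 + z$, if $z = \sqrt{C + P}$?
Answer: $-11250 + \sqrt{13523} \approx -11134.0$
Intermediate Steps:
$P = -8591$
$z = \sqrt{13523}$ ($z = \sqrt{22114 - 8591} = \sqrt{13523} \approx 116.29$)
$\left(-25\right) 15 \cdot 30 + z = \left(-25\right) 15 \cdot 30 + \sqrt{13523} = \left(-375\right) 30 + \sqrt{13523} = -11250 + \sqrt{13523}$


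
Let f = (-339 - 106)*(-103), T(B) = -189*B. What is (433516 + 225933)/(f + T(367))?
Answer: -659449/23528 ≈ -28.028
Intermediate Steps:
f = 45835 (f = -445*(-103) = 45835)
(433516 + 225933)/(f + T(367)) = (433516 + 225933)/(45835 - 189*367) = 659449/(45835 - 69363) = 659449/(-23528) = 659449*(-1/23528) = -659449/23528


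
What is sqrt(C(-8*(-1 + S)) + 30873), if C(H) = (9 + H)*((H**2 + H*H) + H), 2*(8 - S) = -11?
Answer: I*sqrt(1780027) ≈ 1334.2*I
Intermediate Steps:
S = 27/2 (S = 8 - 1/2*(-11) = 8 + 11/2 = 27/2 ≈ 13.500)
C(H) = (9 + H)*(H + 2*H**2) (C(H) = (9 + H)*((H**2 + H**2) + H) = (9 + H)*(2*H**2 + H) = (9 + H)*(H + 2*H**2))
sqrt(C(-8*(-1 + S)) + 30873) = sqrt((-8*(-1 + 27/2))*(9 + 2*(-8*(-1 + 27/2))**2 + 19*(-8*(-1 + 27/2))) + 30873) = sqrt((-8*25/2)*(9 + 2*(-8*25/2)**2 + 19*(-8*25/2)) + 30873) = sqrt(-100*(9 + 2*(-100)**2 + 19*(-100)) + 30873) = sqrt(-100*(9 + 2*10000 - 1900) + 30873) = sqrt(-100*(9 + 20000 - 1900) + 30873) = sqrt(-100*18109 + 30873) = sqrt(-1810900 + 30873) = sqrt(-1780027) = I*sqrt(1780027)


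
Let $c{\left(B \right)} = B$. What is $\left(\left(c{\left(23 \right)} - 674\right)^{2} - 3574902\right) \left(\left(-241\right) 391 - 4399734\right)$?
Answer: $14160937605465$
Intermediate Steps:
$\left(\left(c{\left(23 \right)} - 674\right)^{2} - 3574902\right) \left(\left(-241\right) 391 - 4399734\right) = \left(\left(23 - 674\right)^{2} - 3574902\right) \left(\left(-241\right) 391 - 4399734\right) = \left(\left(-651\right)^{2} - 3574902\right) \left(-94231 - 4399734\right) = \left(423801 - 3574902\right) \left(-4493965\right) = \left(-3151101\right) \left(-4493965\right) = 14160937605465$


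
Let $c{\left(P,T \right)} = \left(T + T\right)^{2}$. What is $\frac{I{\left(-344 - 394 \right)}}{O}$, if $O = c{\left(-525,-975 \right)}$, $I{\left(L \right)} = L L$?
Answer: $\frac{15129}{105625} \approx 0.14323$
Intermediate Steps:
$I{\left(L \right)} = L^{2}$
$c{\left(P,T \right)} = 4 T^{2}$ ($c{\left(P,T \right)} = \left(2 T\right)^{2} = 4 T^{2}$)
$O = 3802500$ ($O = 4 \left(-975\right)^{2} = 4 \cdot 950625 = 3802500$)
$\frac{I{\left(-344 - 394 \right)}}{O} = \frac{\left(-344 - 394\right)^{2}}{3802500} = \left(-738\right)^{2} \cdot \frac{1}{3802500} = 544644 \cdot \frac{1}{3802500} = \frac{15129}{105625}$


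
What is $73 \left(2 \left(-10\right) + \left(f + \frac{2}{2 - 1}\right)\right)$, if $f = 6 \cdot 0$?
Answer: $-1314$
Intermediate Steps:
$f = 0$
$73 \left(2 \left(-10\right) + \left(f + \frac{2}{2 - 1}\right)\right) = 73 \left(2 \left(-10\right) + \left(0 + \frac{2}{2 - 1}\right)\right) = 73 \left(-20 + \left(0 + \frac{2}{1}\right)\right) = 73 \left(-20 + \left(0 + 2 \cdot 1\right)\right) = 73 \left(-20 + \left(0 + 2\right)\right) = 73 \left(-20 + 2\right) = 73 \left(-18\right) = -1314$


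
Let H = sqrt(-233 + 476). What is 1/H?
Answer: sqrt(3)/27 ≈ 0.064150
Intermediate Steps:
H = 9*sqrt(3) (H = sqrt(243) = 9*sqrt(3) ≈ 15.588)
1/H = 1/(9*sqrt(3)) = sqrt(3)/27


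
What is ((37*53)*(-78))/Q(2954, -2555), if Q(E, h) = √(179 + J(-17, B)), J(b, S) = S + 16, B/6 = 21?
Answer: -50986*√321/107 ≈ -8537.3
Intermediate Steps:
B = 126 (B = 6*21 = 126)
J(b, S) = 16 + S
Q(E, h) = √321 (Q(E, h) = √(179 + (16 + 126)) = √(179 + 142) = √321)
((37*53)*(-78))/Q(2954, -2555) = ((37*53)*(-78))/(√321) = (1961*(-78))*(√321/321) = -50986*√321/107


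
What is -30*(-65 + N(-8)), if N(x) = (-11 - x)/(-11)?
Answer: 21360/11 ≈ 1941.8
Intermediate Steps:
N(x) = 1 + x/11 (N(x) = (-11 - x)*(-1/11) = 1 + x/11)
-30*(-65 + N(-8)) = -30*(-65 + (1 + (1/11)*(-8))) = -30*(-65 + (1 - 8/11)) = -30*(-65 + 3/11) = -30*(-712/11) = 21360/11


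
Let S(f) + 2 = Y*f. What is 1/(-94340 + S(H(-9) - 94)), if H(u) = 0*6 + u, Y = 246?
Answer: -1/119680 ≈ -8.3556e-6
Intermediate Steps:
H(u) = u (H(u) = 0 + u = u)
S(f) = -2 + 246*f
1/(-94340 + S(H(-9) - 94)) = 1/(-94340 + (-2 + 246*(-9 - 94))) = 1/(-94340 + (-2 + 246*(-103))) = 1/(-94340 + (-2 - 25338)) = 1/(-94340 - 25340) = 1/(-119680) = -1/119680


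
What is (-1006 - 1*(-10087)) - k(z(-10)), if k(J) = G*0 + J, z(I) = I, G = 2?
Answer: 9091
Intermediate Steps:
k(J) = J (k(J) = 2*0 + J = 0 + J = J)
(-1006 - 1*(-10087)) - k(z(-10)) = (-1006 - 1*(-10087)) - 1*(-10) = (-1006 + 10087) + 10 = 9081 + 10 = 9091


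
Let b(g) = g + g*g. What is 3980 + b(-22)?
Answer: 4442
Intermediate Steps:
b(g) = g + g²
3980 + b(-22) = 3980 - 22*(1 - 22) = 3980 - 22*(-21) = 3980 + 462 = 4442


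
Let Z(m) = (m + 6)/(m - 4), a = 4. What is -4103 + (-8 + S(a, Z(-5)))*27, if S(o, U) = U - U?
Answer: -4319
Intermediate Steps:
Z(m) = (6 + m)/(-4 + m)
S(o, U) = 0
-4103 + (-8 + S(a, Z(-5)))*27 = -4103 + (-8 + 0)*27 = -4103 - 8*27 = -4103 - 216 = -4319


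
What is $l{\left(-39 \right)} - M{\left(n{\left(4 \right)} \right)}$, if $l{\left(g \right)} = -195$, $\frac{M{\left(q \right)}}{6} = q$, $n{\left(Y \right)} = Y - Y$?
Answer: $-195$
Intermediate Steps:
$n{\left(Y \right)} = 0$
$M{\left(q \right)} = 6 q$
$l{\left(-39 \right)} - M{\left(n{\left(4 \right)} \right)} = -195 - 6 \cdot 0 = -195 - 0 = -195 + 0 = -195$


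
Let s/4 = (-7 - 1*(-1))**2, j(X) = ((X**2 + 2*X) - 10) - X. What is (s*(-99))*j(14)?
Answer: -2851200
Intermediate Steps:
j(X) = -10 + X + X**2 (j(X) = (-10 + X**2 + 2*X) - X = -10 + X + X**2)
s = 144 (s = 4*(-7 - 1*(-1))**2 = 4*(-7 + 1)**2 = 4*(-6)**2 = 4*36 = 144)
(s*(-99))*j(14) = (144*(-99))*(-10 + 14 + 14**2) = -14256*(-10 + 14 + 196) = -14256*200 = -2851200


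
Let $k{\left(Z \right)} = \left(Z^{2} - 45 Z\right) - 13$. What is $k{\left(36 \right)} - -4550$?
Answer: $4213$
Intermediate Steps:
$k{\left(Z \right)} = -13 + Z^{2} - 45 Z$
$k{\left(36 \right)} - -4550 = \left(-13 + 36^{2} - 1620\right) - -4550 = \left(-13 + 1296 - 1620\right) + 4550 = -337 + 4550 = 4213$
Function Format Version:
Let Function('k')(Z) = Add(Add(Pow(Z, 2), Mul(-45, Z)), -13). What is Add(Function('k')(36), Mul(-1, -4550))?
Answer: 4213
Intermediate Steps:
Function('k')(Z) = Add(-13, Pow(Z, 2), Mul(-45, Z))
Add(Function('k')(36), Mul(-1, -4550)) = Add(Add(-13, Pow(36, 2), Mul(-45, 36)), Mul(-1, -4550)) = Add(Add(-13, 1296, -1620), 4550) = Add(-337, 4550) = 4213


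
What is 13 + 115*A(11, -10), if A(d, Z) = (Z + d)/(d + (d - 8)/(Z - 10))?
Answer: 5121/217 ≈ 23.599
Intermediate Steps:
A(d, Z) = (Z + d)/(d + (-8 + d)/(-10 + Z))
13 + 115*A(11, -10) = 13 + 115*((-1*(-10)² + 10*(-10) + 10*11 - 1*(-10)*11)/(8 + 9*11 - 1*(-10)*11)) = 13 + 115*((-1*100 - 100 + 110 + 110)/(8 + 99 + 110)) = 13 + 115*((-100 - 100 + 110 + 110)/217) = 13 + 115*((1/217)*20) = 13 + 115*(20/217) = 13 + 2300/217 = 5121/217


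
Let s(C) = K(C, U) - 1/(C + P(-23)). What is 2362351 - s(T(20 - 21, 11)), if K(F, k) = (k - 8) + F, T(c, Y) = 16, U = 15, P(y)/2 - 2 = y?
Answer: 61420527/26 ≈ 2.3623e+6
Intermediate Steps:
P(y) = 4 + 2*y
K(F, k) = -8 + F + k (K(F, k) = (-8 + k) + F = -8 + F + k)
s(C) = 7 + C - 1/(-42 + C) (s(C) = (-8 + C + 15) - 1/(C + (4 + 2*(-23))) = (7 + C) - 1/(C + (4 - 46)) = (7 + C) - 1/(C - 42) = (7 + C) - 1/(-42 + C) = 7 + C - 1/(-42 + C))
2362351 - s(T(20 - 21, 11)) = 2362351 - (-295 + 16**2 - 35*16)/(-42 + 16) = 2362351 - (-295 + 256 - 560)/(-26) = 2362351 - (-1)*(-599)/26 = 2362351 - 1*599/26 = 2362351 - 599/26 = 61420527/26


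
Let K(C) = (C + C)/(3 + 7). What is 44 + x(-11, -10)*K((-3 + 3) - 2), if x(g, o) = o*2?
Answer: 52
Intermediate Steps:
K(C) = C/5 (K(C) = (2*C)/10 = (2*C)*(1/10) = C/5)
x(g, o) = 2*o
44 + x(-11, -10)*K((-3 + 3) - 2) = 44 + (2*(-10))*(((-3 + 3) - 2)/5) = 44 - 4*(0 - 2) = 44 - 4*(-2) = 44 - 20*(-2/5) = 44 + 8 = 52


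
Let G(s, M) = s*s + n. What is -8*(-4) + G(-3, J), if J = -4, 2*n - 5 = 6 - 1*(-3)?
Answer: 48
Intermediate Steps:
n = 7 (n = 5/2 + (6 - 1*(-3))/2 = 5/2 + (6 + 3)/2 = 5/2 + (½)*9 = 5/2 + 9/2 = 7)
G(s, M) = 7 + s² (G(s, M) = s*s + 7 = s² + 7 = 7 + s²)
-8*(-4) + G(-3, J) = -8*(-4) + (7 + (-3)²) = 32 + (7 + 9) = 32 + 16 = 48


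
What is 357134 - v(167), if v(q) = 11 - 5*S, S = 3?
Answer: 357138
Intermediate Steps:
v(q) = -4 (v(q) = 11 - 5*3 = 11 - 15 = -4)
357134 - v(167) = 357134 - 1*(-4) = 357134 + 4 = 357138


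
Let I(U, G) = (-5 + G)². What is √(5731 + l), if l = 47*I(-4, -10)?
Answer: √16306 ≈ 127.69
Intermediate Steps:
l = 10575 (l = 47*(-5 - 10)² = 47*(-15)² = 47*225 = 10575)
√(5731 + l) = √(5731 + 10575) = √16306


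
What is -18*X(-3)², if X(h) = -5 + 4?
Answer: -18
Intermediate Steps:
X(h) = -1
-18*X(-3)² = -18*(-1)² = -18*1 = -18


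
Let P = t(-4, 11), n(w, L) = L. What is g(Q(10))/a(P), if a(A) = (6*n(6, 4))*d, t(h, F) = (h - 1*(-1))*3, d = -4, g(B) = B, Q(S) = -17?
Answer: 17/96 ≈ 0.17708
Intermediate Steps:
t(h, F) = 3 + 3*h (t(h, F) = (h + 1)*3 = (1 + h)*3 = 3 + 3*h)
P = -9 (P = 3 + 3*(-4) = 3 - 12 = -9)
a(A) = -96 (a(A) = (6*4)*(-4) = 24*(-4) = -96)
g(Q(10))/a(P) = -17/(-96) = -17*(-1/96) = 17/96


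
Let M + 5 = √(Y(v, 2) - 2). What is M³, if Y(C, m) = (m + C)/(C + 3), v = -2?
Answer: -95 + 73*I*√2 ≈ -95.0 + 103.24*I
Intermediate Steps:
Y(C, m) = (C + m)/(3 + C)
M = -5 + I*√2 (M = -5 + √((-2 + 2)/(3 - 2) - 2) = -5 + √(0/1 - 2) = -5 + √(1*0 - 2) = -5 + √(0 - 2) = -5 + √(-2) = -5 + I*√2 ≈ -5.0 + 1.4142*I)
M³ = (-5 + I*√2)³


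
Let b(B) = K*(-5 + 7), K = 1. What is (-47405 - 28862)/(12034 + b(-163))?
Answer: -76267/12036 ≈ -6.3366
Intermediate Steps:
b(B) = 2 (b(B) = 1*(-5 + 7) = 1*2 = 2)
(-47405 - 28862)/(12034 + b(-163)) = (-47405 - 28862)/(12034 + 2) = -76267/12036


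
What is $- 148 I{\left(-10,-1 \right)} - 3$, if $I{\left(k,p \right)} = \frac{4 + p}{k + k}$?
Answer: $\frac{96}{5} \approx 19.2$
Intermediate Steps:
$I{\left(k,p \right)} = \frac{4 + p}{2 k}$
$- 148 I{\left(-10,-1 \right)} - 3 = - 148 \frac{4 - 1}{2 \left(-10\right)} - 3 = - 148 \cdot \frac{1}{2} \left(- \frac{1}{10}\right) 3 - 3 = \left(-148\right) \left(- \frac{3}{20}\right) - 3 = \frac{111}{5} - 3 = \frac{96}{5}$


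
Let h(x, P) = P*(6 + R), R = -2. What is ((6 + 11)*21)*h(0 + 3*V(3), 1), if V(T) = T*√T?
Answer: 1428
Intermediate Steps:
V(T) = T^(3/2)
h(x, P) = 4*P (h(x, P) = P*(6 - 2) = P*4 = 4*P)
((6 + 11)*21)*h(0 + 3*V(3), 1) = ((6 + 11)*21)*(4*1) = (17*21)*4 = 357*4 = 1428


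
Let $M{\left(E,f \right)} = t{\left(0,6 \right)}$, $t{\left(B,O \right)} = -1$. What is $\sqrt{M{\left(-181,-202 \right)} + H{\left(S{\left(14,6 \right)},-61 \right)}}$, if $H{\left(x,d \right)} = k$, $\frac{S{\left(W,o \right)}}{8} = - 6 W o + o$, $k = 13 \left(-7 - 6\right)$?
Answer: $i \sqrt{170} \approx 13.038 i$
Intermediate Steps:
$k = -169$ ($k = 13 \left(-13\right) = -169$)
$S{\left(W,o \right)} = 8 o - 48 W o$ ($S{\left(W,o \right)} = 8 \left(- 6 W o + o\right) = 8 \left(o - 6 W o\right) = 8 o - 48 W o$)
$H{\left(x,d \right)} = -169$
$M{\left(E,f \right)} = -1$
$\sqrt{M{\left(-181,-202 \right)} + H{\left(S{\left(14,6 \right)},-61 \right)}} = \sqrt{-1 - 169} = \sqrt{-170} = i \sqrt{170}$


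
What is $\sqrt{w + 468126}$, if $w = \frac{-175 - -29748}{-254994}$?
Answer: $\frac{\sqrt{30438453160354974}}{254994} \approx 684.2$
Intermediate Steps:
$w = - \frac{29573}{254994}$ ($w = \left(-175 + 29748\right) \left(- \frac{1}{254994}\right) = 29573 \left(- \frac{1}{254994}\right) = - \frac{29573}{254994} \approx -0.11598$)
$\sqrt{w + 468126} = \sqrt{- \frac{29573}{254994} + 468126} = \sqrt{\frac{119369291671}{254994}} = \frac{\sqrt{30438453160354974}}{254994}$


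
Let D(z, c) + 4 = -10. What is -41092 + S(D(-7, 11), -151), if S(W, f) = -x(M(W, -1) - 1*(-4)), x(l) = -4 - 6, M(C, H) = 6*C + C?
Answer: -41082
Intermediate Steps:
D(z, c) = -14 (D(z, c) = -4 - 10 = -14)
M(C, H) = 7*C
x(l) = -10
S(W, f) = 10 (S(W, f) = -1*(-10) = 10)
-41092 + S(D(-7, 11), -151) = -41092 + 10 = -41082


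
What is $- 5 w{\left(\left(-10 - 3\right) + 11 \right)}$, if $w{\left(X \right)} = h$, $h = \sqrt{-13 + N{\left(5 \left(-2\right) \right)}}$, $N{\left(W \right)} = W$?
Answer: $- 5 i \sqrt{23} \approx - 23.979 i$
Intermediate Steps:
$h = i \sqrt{23}$ ($h = \sqrt{-13 + 5 \left(-2\right)} = \sqrt{-13 - 10} = \sqrt{-23} = i \sqrt{23} \approx 4.7958 i$)
$w{\left(X \right)} = i \sqrt{23}$
$- 5 w{\left(\left(-10 - 3\right) + 11 \right)} = - 5 i \sqrt{23}$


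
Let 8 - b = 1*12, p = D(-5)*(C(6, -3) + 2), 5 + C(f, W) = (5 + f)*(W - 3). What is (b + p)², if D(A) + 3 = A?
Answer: 300304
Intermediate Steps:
C(f, W) = -5 + (-3 + W)*(5 + f) (C(f, W) = -5 + (5 + f)*(W - 3) = -5 + (5 + f)*(-3 + W) = -5 + (-3 + W)*(5 + f))
D(A) = -3 + A
p = 552 (p = (-3 - 5)*((-20 - 3*6 + 5*(-3) - 3*6) + 2) = -8*((-20 - 18 - 15 - 18) + 2) = -8*(-71 + 2) = -8*(-69) = 552)
b = -4 (b = 8 - 12 = -4)
(b + p)² = (-4 + 552)² = 548² = 300304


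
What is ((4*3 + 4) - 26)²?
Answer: 100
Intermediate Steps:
((4*3 + 4) - 26)² = ((12 + 4) - 26)² = (16 - 26)² = (-10)² = 100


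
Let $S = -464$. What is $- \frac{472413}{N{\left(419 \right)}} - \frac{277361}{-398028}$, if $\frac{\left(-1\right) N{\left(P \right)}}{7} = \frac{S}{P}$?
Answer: $- \frac{19696294546697}{323198736} \approx -60942.0$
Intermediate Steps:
$N{\left(P \right)} = \frac{3248}{P}$ ($N{\left(P \right)} = - 7 \left(- \frac{464}{P}\right) = \frac{3248}{P}$)
$- \frac{472413}{N{\left(419 \right)}} - \frac{277361}{-398028} = - \frac{472413}{3248 \cdot \frac{1}{419}} - \frac{277361}{-398028} = - \frac{472413}{3248 \cdot \frac{1}{419}} - - \frac{277361}{398028} = - \frac{472413}{\frac{3248}{419}} + \frac{277361}{398028} = \left(-472413\right) \frac{419}{3248} + \frac{277361}{398028} = - \frac{197941047}{3248} + \frac{277361}{398028} = - \frac{19696294546697}{323198736}$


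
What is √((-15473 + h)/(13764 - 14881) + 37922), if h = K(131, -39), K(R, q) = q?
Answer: √47332189162/1117 ≈ 194.77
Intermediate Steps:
h = -39
√((-15473 + h)/(13764 - 14881) + 37922) = √((-15473 - 39)/(13764 - 14881) + 37922) = √(-15512/(-1117) + 37922) = √(-15512*(-1/1117) + 37922) = √(15512/1117 + 37922) = √(42374386/1117) = √47332189162/1117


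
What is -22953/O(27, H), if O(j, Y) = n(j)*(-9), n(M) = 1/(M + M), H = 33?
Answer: 137718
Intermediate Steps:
n(M) = 1/(2*M)
O(j, Y) = -9/(2*j) (O(j, Y) = (1/(2*j))*(-9) = -9/(2*j))
-22953/O(27, H) = -22953/((-9/2/27)) = -22953/((-9/2*1/27)) = -22953/(-1/6) = -22953*(-6) = 137718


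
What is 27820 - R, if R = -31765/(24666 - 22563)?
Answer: 58537225/2103 ≈ 27835.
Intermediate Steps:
R = -31765/2103 ≈ -15.105
27820 - R = 27820 - 1*(-31765/2103) = 27820 + 31765/2103 = 58537225/2103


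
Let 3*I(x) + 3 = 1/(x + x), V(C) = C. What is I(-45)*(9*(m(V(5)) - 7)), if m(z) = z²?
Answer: -813/5 ≈ -162.60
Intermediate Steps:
I(x) = -1 + 1/(6*x) (I(x) = -1 + 1/(3*(x + x)) = -1 + 1/(3*((2*x))) = -1 + (1/(2*x))/3 = -1 + 1/(6*x))
I(-45)*(9*(m(V(5)) - 7)) = ((⅙ - 1*(-45))/(-45))*(9*(5² - 7)) = (-(⅙ + 45)/45)*(9*(25 - 7)) = (-1/45*271/6)*(9*18) = -271/270*162 = -813/5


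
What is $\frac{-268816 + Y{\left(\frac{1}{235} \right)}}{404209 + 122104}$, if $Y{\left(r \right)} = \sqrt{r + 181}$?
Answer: $- \frac{268816}{526313} + \frac{2 \sqrt{2498990}}{123683555} \approx -0.51073$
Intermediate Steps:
$Y{\left(r \right)} = \sqrt{181 + r}$
$\frac{-268816 + Y{\left(\frac{1}{235} \right)}}{404209 + 122104} = \frac{-268816 + \sqrt{181 + \frac{1}{235}}}{404209 + 122104} = \frac{-268816 + \sqrt{181 + \frac{1}{235}}}{526313} = \left(-268816 + \sqrt{\frac{42536}{235}}\right) \frac{1}{526313} = \left(-268816 + \frac{2 \sqrt{2498990}}{235}\right) \frac{1}{526313} = - \frac{268816}{526313} + \frac{2 \sqrt{2498990}}{123683555}$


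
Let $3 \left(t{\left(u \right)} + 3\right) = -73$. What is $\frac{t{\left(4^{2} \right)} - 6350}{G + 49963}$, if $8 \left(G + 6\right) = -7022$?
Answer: $- \frac{76528}{588951} \approx -0.12994$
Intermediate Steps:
$G = - \frac{3535}{4}$ ($G = -6 + \frac{1}{8} \left(-7022\right) = -6 - \frac{3511}{4} = - \frac{3535}{4} \approx -883.75$)
$t{\left(u \right)} = - \frac{82}{3}$ ($t{\left(u \right)} = -3 + \frac{1}{3} \left(-73\right) = -3 - \frac{73}{3} = - \frac{82}{3}$)
$\frac{t{\left(4^{2} \right)} - 6350}{G + 49963} = \frac{- \frac{82}{3} - 6350}{- \frac{3535}{4} + 49963} = - \frac{19132}{3 \cdot \frac{196317}{4}} = \left(- \frac{19132}{3}\right) \frac{4}{196317} = - \frac{76528}{588951}$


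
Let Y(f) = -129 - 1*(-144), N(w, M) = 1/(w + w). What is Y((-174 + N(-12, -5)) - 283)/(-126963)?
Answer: -5/42321 ≈ -0.00011814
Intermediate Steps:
N(w, M) = 1/(2*w)
Y(f) = 15 (Y(f) = -129 + 144 = 15)
Y((-174 + N(-12, -5)) - 283)/(-126963) = 15/(-126963) = 15*(-1/126963) = -5/42321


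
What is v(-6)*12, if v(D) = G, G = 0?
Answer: 0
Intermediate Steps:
v(D) = 0
v(-6)*12 = 0*12 = 0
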